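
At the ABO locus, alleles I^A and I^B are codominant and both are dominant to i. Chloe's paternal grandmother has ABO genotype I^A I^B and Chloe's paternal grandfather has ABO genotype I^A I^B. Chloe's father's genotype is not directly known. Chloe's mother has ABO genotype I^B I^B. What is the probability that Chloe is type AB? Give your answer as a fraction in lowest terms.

1/2

Chloe's father's ABO genotype from I^A I^B × I^A I^B: 1/4 I^A I^A, 1/2 I^A I^B, 1/4 I^B I^B.
Crossing each possibility with the mother I^B I^B and summing P(type AB): 1/4·1 + 1/2·1/2 + 1/4·0 = 1/2.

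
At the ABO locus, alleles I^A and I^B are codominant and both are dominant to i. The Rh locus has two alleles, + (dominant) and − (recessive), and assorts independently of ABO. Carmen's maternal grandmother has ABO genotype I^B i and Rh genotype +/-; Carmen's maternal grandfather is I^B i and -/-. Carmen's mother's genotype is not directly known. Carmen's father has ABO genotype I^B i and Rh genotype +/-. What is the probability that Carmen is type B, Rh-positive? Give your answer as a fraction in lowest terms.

Carmen's mother's ABO genotype from I^B i × I^B i: 1/4 I^B I^B, 1/2 I^B i, 1/4 i i.
Crossing each possibility with the father I^B i and summing P(type B): 1/4·1 + 1/2·3/4 + 1/4·1/2 = 3/4.
Similarly for Rh via the mother's Rh distribution: P(Rh+) = 5/8.
Independent loci: 3/4 × 5/8 = 15/32.

15/32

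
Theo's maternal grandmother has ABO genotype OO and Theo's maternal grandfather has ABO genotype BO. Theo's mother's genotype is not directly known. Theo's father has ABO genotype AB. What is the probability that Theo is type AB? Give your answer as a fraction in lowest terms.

Theo's mother's ABO genotype from OO × BO: 1/2 BO, 1/2 OO.
Crossing each possibility with the father AB and summing P(type AB): 1/2·1/4 + 1/2·0 = 1/8.

1/8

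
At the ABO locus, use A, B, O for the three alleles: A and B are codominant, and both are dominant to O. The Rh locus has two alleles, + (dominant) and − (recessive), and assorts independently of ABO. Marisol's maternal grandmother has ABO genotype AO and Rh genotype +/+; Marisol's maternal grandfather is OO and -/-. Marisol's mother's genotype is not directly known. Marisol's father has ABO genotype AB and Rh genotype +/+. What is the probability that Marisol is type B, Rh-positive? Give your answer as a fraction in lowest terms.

3/8

Marisol's mother's ABO genotype from AO × OO: 1/2 AO, 1/2 OO.
Crossing each possibility with the father AB and summing P(type B): 1/2·1/4 + 1/2·1/2 = 3/8.
Similarly for Rh via the mother's Rh distribution: P(Rh+) = 1.
Independent loci: 3/8 × 1 = 3/8.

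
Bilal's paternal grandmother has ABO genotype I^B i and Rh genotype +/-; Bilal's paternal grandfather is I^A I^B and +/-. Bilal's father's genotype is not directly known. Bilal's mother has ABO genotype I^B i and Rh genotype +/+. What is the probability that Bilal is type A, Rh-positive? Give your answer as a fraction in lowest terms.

1/8

Bilal's father's ABO genotype from I^B i × I^A I^B: 1/4 I^A I^B, 1/4 I^A i, 1/4 I^B I^B, 1/4 I^B i.
Crossing each possibility with the mother I^B i and summing P(type A): 1/4·1/4 + 1/4·1/4 + 1/4·0 + 1/4·0 = 1/8.
Similarly for Rh via the father's Rh distribution: P(Rh+) = 1.
Independent loci: 1/8 × 1 = 1/8.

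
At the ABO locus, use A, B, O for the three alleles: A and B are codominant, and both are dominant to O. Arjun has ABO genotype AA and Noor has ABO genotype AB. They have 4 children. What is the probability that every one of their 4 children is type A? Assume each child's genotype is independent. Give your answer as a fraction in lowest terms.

ABO cross AA × AB → 1/2 A, 1/2 AB.
So P(type A) = 1/2 per child.
All 4 independent: (1/2)^4 = 1/16.

1/16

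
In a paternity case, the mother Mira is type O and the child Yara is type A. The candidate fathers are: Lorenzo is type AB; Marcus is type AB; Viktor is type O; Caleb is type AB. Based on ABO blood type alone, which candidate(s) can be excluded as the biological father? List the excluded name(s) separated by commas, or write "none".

Viktor

A candidate is excluded only if no genotype consistent with his phenotype could produce a type A child with a type O mother.
Viktor (type O): no genotype consistent with that phenotype can produce a type-A child with a type-O mother.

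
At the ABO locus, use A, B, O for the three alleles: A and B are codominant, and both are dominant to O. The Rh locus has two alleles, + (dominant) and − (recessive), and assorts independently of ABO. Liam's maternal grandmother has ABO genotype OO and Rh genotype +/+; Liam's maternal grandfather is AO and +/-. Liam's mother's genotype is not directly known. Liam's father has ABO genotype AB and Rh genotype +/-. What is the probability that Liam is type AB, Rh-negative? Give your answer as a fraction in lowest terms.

1/64

Liam's mother's ABO genotype from OO × AO: 1/2 AO, 1/2 OO.
Crossing each possibility with the father AB and summing P(type AB): 1/2·1/4 + 1/2·0 = 1/8.
Similarly for Rh via the mother's Rh distribution: P(Rh-) = 1/8.
Independent loci: 1/8 × 1/8 = 1/64.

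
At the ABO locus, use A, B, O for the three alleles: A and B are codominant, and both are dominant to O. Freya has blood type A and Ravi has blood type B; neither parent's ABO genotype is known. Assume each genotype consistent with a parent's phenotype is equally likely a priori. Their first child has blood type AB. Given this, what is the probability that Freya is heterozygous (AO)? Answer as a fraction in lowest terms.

1/3

Possible genotypes: Freya ∈ {AA, AO}; Ravi ∈ {BB, BO}.
Weight each parental genotype pair by prior × P(type-AB child):
  AA × BB: posterior weight 4/9.
  AA × BO: posterior weight 2/9.
  AO × BB: posterior weight 2/9.
  AO × BO: posterior weight 1/9.
Sum the posterior weight over pairs where Freya is AO: 1/3.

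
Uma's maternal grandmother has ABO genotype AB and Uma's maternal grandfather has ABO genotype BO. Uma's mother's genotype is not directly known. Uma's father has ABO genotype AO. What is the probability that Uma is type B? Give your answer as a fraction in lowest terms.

1/4

Uma's mother's ABO genotype from AB × BO: 1/4 AB, 1/4 AO, 1/4 BB, 1/4 BO.
Crossing each possibility with the father AO and summing P(type B): 1/4·1/4 + 1/4·0 + 1/4·1/2 + 1/4·1/4 = 1/4.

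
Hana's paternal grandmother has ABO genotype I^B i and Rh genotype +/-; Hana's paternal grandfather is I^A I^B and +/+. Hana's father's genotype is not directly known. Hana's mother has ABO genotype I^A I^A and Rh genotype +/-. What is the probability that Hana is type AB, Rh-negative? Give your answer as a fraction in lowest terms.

Hana's father's ABO genotype from I^B i × I^A I^B: 1/4 I^A I^B, 1/4 I^A i, 1/4 I^B I^B, 1/4 I^B i.
Crossing each possibility with the mother I^A I^A and summing P(type AB): 1/4·1/2 + 1/4·0 + 1/4·1 + 1/4·1/2 = 1/2.
Similarly for Rh via the father's Rh distribution: P(Rh-) = 1/8.
Independent loci: 1/2 × 1/8 = 1/16.

1/16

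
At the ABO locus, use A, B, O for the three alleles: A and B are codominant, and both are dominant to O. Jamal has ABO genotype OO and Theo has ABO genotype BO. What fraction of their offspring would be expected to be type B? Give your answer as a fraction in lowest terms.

1/2

ABO cross OO × BO → offspring phenotypes: 1/2 O, 1/2 B.
So P(type B) = 1/2.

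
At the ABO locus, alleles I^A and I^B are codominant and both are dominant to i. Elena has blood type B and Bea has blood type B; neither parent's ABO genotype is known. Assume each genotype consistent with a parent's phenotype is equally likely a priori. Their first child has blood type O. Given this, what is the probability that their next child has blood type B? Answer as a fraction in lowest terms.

3/4

Possible genotypes: Elena ∈ {I^B I^B, I^B i}; Bea ∈ {I^B I^B, I^B i}.
Weight each parental genotype pair by prior × P(type-O child):
  I^B i × I^B i: posterior weight 1; P(next child type B) = 3/4.
Weighted sum = 3/4.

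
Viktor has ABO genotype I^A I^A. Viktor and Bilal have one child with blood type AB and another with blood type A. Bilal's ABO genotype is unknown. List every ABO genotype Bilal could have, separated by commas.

For each candidate genotype of Bilal, check whether crossing it with I^A I^A can produce every observed child phenotype.
  I^A I^A → possible child types {A} ✗
  I^A I^B → possible child types {A, AB} ✓
  I^A i → possible child types {A} ✗
  I^B I^B → possible child types {AB} ✗
  I^B i → possible child types {A, AB} ✓
  i i → possible child types {A} ✗

I^A I^B, I^B i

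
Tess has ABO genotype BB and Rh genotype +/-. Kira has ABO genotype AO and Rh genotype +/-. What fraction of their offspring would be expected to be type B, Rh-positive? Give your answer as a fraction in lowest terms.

ABO cross BB × AO → offspring phenotypes: 1/2 B, 1/2 AB.
Rh cross +/- × +/- → 3/4 Rh+, 1/4 Rh-.
Independent loci: P(type B, Rh-positive) = 1/2 × 3/4 = 3/8.

3/8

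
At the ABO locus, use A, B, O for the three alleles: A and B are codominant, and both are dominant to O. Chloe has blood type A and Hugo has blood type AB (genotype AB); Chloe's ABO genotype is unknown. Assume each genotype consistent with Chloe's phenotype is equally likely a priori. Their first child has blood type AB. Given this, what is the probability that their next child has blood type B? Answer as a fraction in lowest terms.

Possible genotypes: Chloe ∈ {AA, AO}; Hugo ∈ {AB}.
Weight each parental genotype pair by prior × P(type-AB child):
  AA × AB: posterior weight 2/3; P(next child type B) = 0.
  AO × AB: posterior weight 1/3; P(next child type B) = 1/4.
Weighted sum = 1/12.

1/12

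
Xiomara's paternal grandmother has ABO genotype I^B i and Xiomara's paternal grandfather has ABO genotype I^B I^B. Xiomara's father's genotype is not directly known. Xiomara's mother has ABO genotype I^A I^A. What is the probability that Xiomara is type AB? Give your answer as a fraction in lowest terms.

3/4

Xiomara's father's ABO genotype from I^B i × I^B I^B: 1/2 I^B I^B, 1/2 I^B i.
Crossing each possibility with the mother I^A I^A and summing P(type AB): 1/2·1 + 1/2·1/2 = 3/4.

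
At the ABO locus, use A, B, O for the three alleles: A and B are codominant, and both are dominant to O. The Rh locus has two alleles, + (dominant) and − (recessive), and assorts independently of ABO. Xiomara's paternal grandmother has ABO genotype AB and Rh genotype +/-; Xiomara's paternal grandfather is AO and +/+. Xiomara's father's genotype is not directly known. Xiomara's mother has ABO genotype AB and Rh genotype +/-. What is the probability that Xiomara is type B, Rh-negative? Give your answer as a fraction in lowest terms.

1/32

Xiomara's father's ABO genotype from AB × AO: 1/4 AA, 1/4 AB, 1/4 AO, 1/4 BO.
Crossing each possibility with the mother AB and summing P(type B): 1/4·0 + 1/4·1/4 + 1/4·1/4 + 1/4·1/2 = 1/4.
Similarly for Rh via the father's Rh distribution: P(Rh-) = 1/8.
Independent loci: 1/4 × 1/8 = 1/32.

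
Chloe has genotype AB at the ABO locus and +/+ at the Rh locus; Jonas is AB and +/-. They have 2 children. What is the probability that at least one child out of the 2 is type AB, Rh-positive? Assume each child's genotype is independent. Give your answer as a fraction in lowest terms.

ABO cross AB × AB → 1/4 A, 1/4 B, 1/2 AB.
Rh cross +/+ × +/- → 1 Rh+; so P(type AB, Rh-positive) = 1/2 × 1 = 1/2 per child.
P(none) = (1/2)^2 = 1/4; P(at least one) = 1 − 1/4 = 3/4.

3/4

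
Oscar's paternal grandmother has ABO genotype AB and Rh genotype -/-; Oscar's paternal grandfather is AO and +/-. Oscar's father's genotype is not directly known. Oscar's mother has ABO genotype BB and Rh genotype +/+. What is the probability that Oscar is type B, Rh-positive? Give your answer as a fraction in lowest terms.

Oscar's father's ABO genotype from AB × AO: 1/4 AA, 1/4 AB, 1/4 AO, 1/4 BO.
Crossing each possibility with the mother BB and summing P(type B): 1/4·0 + 1/4·1/2 + 1/4·1/2 + 1/4·1 = 1/2.
Similarly for Rh via the father's Rh distribution: P(Rh+) = 1.
Independent loci: 1/2 × 1 = 1/2.

1/2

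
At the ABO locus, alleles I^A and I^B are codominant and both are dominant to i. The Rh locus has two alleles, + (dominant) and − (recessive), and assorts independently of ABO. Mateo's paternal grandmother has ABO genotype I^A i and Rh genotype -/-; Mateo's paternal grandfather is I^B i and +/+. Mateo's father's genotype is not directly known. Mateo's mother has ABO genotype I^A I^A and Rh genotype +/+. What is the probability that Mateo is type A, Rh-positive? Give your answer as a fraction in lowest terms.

3/4

Mateo's father's ABO genotype from I^A i × I^B i: 1/4 I^A I^B, 1/4 I^A i, 1/4 I^B i, 1/4 i i.
Crossing each possibility with the mother I^A I^A and summing P(type A): 1/4·1/2 + 1/4·1 + 1/4·1/2 + 1/4·1 = 3/4.
Similarly for Rh via the father's Rh distribution: P(Rh+) = 1.
Independent loci: 3/4 × 1 = 3/4.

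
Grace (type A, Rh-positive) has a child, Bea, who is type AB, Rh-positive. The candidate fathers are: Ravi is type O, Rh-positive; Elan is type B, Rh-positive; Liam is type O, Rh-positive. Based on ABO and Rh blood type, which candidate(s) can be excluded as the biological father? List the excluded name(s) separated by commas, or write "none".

Ravi, Liam

A candidate is excluded only if no genotype consistent with his phenotype could produce a type AB, Rh-positive child with a type A, Rh-positive mother.
Ravi (type O, Rh+): no genotype consistent with that phenotype can produce a type-AB Rh+ child with a type-A mother.
Liam (type O, Rh+): no genotype consistent with that phenotype can produce a type-AB Rh+ child with a type-A mother.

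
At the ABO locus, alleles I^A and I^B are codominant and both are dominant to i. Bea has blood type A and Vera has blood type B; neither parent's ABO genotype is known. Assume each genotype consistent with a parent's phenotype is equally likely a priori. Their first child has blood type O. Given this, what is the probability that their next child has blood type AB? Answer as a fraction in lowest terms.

1/4

Possible genotypes: Bea ∈ {I^A I^A, I^A i}; Vera ∈ {I^B I^B, I^B i}.
Weight each parental genotype pair by prior × P(type-O child):
  I^A i × I^B i: posterior weight 1; P(next child type AB) = 1/4.
Weighted sum = 1/4.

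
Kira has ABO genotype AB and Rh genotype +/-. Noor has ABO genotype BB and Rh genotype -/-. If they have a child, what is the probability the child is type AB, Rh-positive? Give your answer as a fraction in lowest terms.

1/4

ABO cross AB × BB → offspring phenotypes: 1/2 B, 1/2 AB.
Rh cross +/- × -/- → 1/2 Rh+, 1/2 Rh-.
Independent loci: P(type AB, Rh-positive) = 1/2 × 1/2 = 1/4.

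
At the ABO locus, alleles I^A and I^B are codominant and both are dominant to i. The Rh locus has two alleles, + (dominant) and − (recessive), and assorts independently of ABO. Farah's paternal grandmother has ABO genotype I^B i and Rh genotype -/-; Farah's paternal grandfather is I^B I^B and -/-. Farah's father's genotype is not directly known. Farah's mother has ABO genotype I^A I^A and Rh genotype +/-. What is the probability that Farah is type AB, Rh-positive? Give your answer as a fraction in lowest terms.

Farah's father's ABO genotype from I^B i × I^B I^B: 1/2 I^B I^B, 1/2 I^B i.
Crossing each possibility with the mother I^A I^A and summing P(type AB): 1/2·1 + 1/2·1/2 = 3/4.
Similarly for Rh via the father's Rh distribution: P(Rh+) = 1/2.
Independent loci: 3/4 × 1/2 = 3/8.

3/8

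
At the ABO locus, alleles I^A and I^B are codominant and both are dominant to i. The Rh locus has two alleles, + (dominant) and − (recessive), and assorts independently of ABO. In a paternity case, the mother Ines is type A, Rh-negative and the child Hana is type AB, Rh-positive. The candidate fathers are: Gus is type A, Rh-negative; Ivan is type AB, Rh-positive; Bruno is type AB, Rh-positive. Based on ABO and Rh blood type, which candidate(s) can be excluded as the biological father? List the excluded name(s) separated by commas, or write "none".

Gus

A candidate is excluded only if no genotype consistent with his phenotype could produce a type AB, Rh-positive child with a type A, Rh-negative mother.
Gus (type A, Rh-): no genotype consistent with that phenotype can produce a type-AB Rh+ child with a type-A mother.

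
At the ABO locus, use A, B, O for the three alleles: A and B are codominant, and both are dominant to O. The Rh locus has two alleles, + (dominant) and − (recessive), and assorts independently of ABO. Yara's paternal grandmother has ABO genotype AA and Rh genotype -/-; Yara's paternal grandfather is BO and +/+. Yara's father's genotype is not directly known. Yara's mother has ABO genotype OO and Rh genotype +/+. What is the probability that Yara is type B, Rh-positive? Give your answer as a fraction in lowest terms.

Yara's father's ABO genotype from AA × BO: 1/2 AB, 1/2 AO.
Crossing each possibility with the mother OO and summing P(type B): 1/2·1/2 + 1/2·0 = 1/4.
Similarly for Rh via the father's Rh distribution: P(Rh+) = 1.
Independent loci: 1/4 × 1 = 1/4.

1/4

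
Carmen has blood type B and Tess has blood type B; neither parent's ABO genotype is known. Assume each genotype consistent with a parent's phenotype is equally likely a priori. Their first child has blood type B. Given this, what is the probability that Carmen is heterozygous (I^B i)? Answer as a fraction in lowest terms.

7/15

Possible genotypes: Carmen ∈ {I^B I^B, I^B i}; Tess ∈ {I^B I^B, I^B i}.
Weight each parental genotype pair by prior × P(type-B child):
  I^B I^B × I^B I^B: posterior weight 4/15.
  I^B I^B × I^B i: posterior weight 4/15.
  I^B i × I^B I^B: posterior weight 4/15.
  I^B i × I^B i: posterior weight 1/5.
Sum the posterior weight over pairs where Carmen is I^B i: 7/15.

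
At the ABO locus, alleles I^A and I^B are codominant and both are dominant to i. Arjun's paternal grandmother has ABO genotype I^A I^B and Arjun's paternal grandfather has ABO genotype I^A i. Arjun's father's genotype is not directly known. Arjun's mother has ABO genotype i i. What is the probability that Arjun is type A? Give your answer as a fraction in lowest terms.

1/2

Arjun's father's ABO genotype from I^A I^B × I^A i: 1/4 I^A I^A, 1/4 I^A I^B, 1/4 I^A i, 1/4 I^B i.
Crossing each possibility with the mother i i and summing P(type A): 1/4·1 + 1/4·1/2 + 1/4·1/2 + 1/4·0 = 1/2.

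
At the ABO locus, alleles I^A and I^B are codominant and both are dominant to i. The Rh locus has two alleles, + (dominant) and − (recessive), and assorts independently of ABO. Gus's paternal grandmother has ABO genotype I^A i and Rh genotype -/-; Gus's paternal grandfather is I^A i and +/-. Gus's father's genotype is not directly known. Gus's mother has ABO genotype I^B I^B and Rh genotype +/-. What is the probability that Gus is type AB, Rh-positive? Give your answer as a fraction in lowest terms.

Gus's father's ABO genotype from I^A i × I^A i: 1/4 I^A I^A, 1/2 I^A i, 1/4 i i.
Crossing each possibility with the mother I^B I^B and summing P(type AB): 1/4·1 + 1/2·1/2 + 1/4·0 = 1/2.
Similarly for Rh via the father's Rh distribution: P(Rh+) = 5/8.
Independent loci: 1/2 × 5/8 = 5/16.

5/16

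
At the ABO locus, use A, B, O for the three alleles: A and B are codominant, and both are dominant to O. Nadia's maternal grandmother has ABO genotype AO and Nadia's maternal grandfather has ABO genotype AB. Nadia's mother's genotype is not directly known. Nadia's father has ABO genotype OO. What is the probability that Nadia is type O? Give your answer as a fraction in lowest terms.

1/4

Nadia's mother's ABO genotype from AO × AB: 1/4 AA, 1/4 AB, 1/4 AO, 1/4 BO.
Crossing each possibility with the father OO and summing P(type O): 1/4·0 + 1/4·0 + 1/4·1/2 + 1/4·1/2 = 1/4.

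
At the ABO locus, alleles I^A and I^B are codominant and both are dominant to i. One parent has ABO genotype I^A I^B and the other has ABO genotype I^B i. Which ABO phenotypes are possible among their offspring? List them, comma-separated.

Gametes from I^A I^B × I^B i give offspring ABO genotypes I^A I^B, I^A i, I^B I^B, I^B i, i.e. phenotypes A, B, AB.

A, B, AB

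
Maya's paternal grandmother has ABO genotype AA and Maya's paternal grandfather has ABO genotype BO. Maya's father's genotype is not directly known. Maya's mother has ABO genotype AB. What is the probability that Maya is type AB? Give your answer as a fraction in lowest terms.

Maya's father's ABO genotype from AA × BO: 1/2 AB, 1/2 AO.
Crossing each possibility with the mother AB and summing P(type AB): 1/2·1/2 + 1/2·1/4 = 3/8.

3/8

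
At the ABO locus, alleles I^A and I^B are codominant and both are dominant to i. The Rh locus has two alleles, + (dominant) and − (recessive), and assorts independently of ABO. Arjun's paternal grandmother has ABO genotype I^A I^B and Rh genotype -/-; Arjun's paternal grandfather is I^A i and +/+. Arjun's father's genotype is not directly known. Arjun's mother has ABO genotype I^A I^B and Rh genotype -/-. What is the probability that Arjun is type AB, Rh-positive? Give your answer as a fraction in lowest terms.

3/16

Arjun's father's ABO genotype from I^A I^B × I^A i: 1/4 I^A I^A, 1/4 I^A I^B, 1/4 I^A i, 1/4 I^B i.
Crossing each possibility with the mother I^A I^B and summing P(type AB): 1/4·1/2 + 1/4·1/2 + 1/4·1/4 + 1/4·1/4 = 3/8.
Similarly for Rh via the father's Rh distribution: P(Rh+) = 1/2.
Independent loci: 3/8 × 1/2 = 3/16.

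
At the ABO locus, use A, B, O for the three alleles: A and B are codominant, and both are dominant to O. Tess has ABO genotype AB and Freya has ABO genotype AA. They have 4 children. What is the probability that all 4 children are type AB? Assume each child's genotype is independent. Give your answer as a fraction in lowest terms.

ABO cross AB × AA → 1/2 A, 1/2 AB.
So P(type AB) = 1/2 per child.
All 4 independent: (1/2)^4 = 1/16.

1/16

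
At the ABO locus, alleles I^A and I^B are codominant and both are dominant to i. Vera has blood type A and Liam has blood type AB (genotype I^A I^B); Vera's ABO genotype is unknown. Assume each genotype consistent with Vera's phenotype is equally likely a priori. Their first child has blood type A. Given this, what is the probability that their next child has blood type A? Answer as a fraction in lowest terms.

1/2

Possible genotypes: Vera ∈ {I^A I^A, I^A i}; Liam ∈ {I^A I^B}.
Weight each parental genotype pair by prior × P(type-A child):
  I^A I^A × I^A I^B: posterior weight 1/2; P(next child type A) = 1/2.
  I^A i × I^A I^B: posterior weight 1/2; P(next child type A) = 1/2.
Weighted sum = 1/2.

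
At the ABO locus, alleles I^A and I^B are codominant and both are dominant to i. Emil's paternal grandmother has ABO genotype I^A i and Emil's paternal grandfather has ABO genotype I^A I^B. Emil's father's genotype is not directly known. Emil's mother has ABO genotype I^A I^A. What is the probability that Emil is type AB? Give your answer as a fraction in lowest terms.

1/4

Emil's father's ABO genotype from I^A i × I^A I^B: 1/4 I^A I^A, 1/4 I^A I^B, 1/4 I^A i, 1/4 I^B i.
Crossing each possibility with the mother I^A I^A and summing P(type AB): 1/4·0 + 1/4·1/2 + 1/4·0 + 1/4·1/2 = 1/4.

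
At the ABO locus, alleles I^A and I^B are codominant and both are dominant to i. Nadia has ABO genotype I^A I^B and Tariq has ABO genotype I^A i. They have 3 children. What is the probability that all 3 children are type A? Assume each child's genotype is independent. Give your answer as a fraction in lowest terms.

1/8

ABO cross I^A I^B × I^A i → 1/2 A, 1/4 B, 1/4 AB.
So P(type A) = 1/2 per child.
All 3 independent: (1/2)^3 = 1/8.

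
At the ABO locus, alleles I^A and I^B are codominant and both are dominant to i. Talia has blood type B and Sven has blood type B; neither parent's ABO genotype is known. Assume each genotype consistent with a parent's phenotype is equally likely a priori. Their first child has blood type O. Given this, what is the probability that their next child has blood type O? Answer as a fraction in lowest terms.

1/4

Possible genotypes: Talia ∈ {I^B I^B, I^B i}; Sven ∈ {I^B I^B, I^B i}.
Weight each parental genotype pair by prior × P(type-O child):
  I^B i × I^B i: posterior weight 1; P(next child type O) = 1/4.
Weighted sum = 1/4.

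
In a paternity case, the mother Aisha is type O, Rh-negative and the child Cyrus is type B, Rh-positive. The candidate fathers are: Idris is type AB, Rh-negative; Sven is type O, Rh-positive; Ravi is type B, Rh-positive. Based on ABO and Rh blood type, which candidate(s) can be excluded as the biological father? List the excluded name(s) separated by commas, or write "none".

A candidate is excluded only if no genotype consistent with his phenotype could produce a type B, Rh-positive child with a type O, Rh-negative mother.
Idris (type AB, Rh-): no genotype consistent with that phenotype can produce a type-B Rh+ child with a type-O mother.
Sven (type O, Rh+): no genotype consistent with that phenotype can produce a type-B Rh+ child with a type-O mother.

Idris, Sven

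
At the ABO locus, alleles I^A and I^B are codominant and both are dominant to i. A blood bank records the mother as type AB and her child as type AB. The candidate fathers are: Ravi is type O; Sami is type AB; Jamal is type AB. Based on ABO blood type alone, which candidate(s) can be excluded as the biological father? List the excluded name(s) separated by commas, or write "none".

Ravi

A candidate is excluded only if no genotype consistent with his phenotype could produce a type AB child with a type AB mother.
Ravi (type O): no genotype consistent with that phenotype can produce a type-AB child with a type-AB mother.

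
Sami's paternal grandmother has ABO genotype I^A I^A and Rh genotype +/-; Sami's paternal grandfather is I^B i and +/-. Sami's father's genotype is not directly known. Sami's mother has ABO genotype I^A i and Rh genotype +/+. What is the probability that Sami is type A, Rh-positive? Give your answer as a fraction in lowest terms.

5/8

Sami's father's ABO genotype from I^A I^A × I^B i: 1/2 I^A I^B, 1/2 I^A i.
Crossing each possibility with the mother I^A i and summing P(type A): 1/2·1/2 + 1/2·3/4 = 5/8.
Similarly for Rh via the father's Rh distribution: P(Rh+) = 1.
Independent loci: 5/8 × 1 = 5/8.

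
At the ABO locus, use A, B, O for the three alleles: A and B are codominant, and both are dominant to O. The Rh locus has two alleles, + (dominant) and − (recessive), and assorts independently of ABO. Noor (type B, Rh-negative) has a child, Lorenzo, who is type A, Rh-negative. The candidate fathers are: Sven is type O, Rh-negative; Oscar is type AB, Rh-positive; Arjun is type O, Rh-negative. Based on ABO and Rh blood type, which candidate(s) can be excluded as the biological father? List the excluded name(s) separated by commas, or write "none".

A candidate is excluded only if no genotype consistent with his phenotype could produce a type A, Rh-negative child with a type B, Rh-negative mother.
Sven (type O, Rh-): no genotype consistent with that phenotype can produce a type-A Rh- child with a type-B mother.
Arjun (type O, Rh-): no genotype consistent with that phenotype can produce a type-A Rh- child with a type-B mother.

Sven, Arjun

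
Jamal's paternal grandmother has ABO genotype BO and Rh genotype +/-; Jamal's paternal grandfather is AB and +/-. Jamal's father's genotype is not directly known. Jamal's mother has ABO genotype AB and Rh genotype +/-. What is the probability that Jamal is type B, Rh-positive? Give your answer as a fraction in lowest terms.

Jamal's father's ABO genotype from BO × AB: 1/4 AB, 1/4 AO, 1/4 BB, 1/4 BO.
Crossing each possibility with the mother AB and summing P(type B): 1/4·1/4 + 1/4·1/4 + 1/4·1/2 + 1/4·1/2 = 3/8.
Similarly for Rh via the father's Rh distribution: P(Rh+) = 3/4.
Independent loci: 3/8 × 3/4 = 9/32.

9/32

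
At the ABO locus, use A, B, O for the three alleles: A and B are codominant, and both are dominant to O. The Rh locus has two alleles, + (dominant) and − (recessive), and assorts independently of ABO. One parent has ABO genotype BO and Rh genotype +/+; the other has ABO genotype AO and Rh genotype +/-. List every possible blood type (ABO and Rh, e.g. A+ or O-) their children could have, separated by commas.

O+, A+, B+, AB+

Gametes from BO × AO give offspring ABO genotypes AB, AO, BO, OO, i.e. phenotypes O, A, B, AB.
Rh cross +/+ × +/- → phenotypes Rh+.
Combining independently: O+, A+, B+, AB+.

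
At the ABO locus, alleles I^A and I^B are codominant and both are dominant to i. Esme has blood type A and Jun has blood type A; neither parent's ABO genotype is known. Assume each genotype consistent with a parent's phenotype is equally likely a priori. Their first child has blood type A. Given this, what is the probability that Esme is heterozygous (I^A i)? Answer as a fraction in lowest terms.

7/15

Possible genotypes: Esme ∈ {I^A I^A, I^A i}; Jun ∈ {I^A I^A, I^A i}.
Weight each parental genotype pair by prior × P(type-A child):
  I^A I^A × I^A I^A: posterior weight 4/15.
  I^A I^A × I^A i: posterior weight 4/15.
  I^A i × I^A I^A: posterior weight 4/15.
  I^A i × I^A i: posterior weight 1/5.
Sum the posterior weight over pairs where Esme is I^A i: 7/15.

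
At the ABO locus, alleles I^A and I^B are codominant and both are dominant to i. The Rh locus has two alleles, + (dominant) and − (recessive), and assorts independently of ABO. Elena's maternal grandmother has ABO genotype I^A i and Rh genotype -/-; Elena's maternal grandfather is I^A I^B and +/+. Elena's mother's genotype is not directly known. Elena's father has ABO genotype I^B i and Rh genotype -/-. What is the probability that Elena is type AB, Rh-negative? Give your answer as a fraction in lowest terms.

1/8

Elena's mother's ABO genotype from I^A i × I^A I^B: 1/4 I^A I^A, 1/4 I^A I^B, 1/4 I^A i, 1/4 I^B i.
Crossing each possibility with the father I^B i and summing P(type AB): 1/4·1/2 + 1/4·1/4 + 1/4·1/4 + 1/4·0 = 1/4.
Similarly for Rh via the mother's Rh distribution: P(Rh-) = 1/2.
Independent loci: 1/4 × 1/2 = 1/8.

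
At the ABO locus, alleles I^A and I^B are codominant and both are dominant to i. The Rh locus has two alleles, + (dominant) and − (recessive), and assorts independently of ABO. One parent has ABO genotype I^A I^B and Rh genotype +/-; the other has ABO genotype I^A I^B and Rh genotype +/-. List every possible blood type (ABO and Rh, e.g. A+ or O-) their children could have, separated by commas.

Gametes from I^A I^B × I^A I^B give offspring ABO genotypes I^A I^A, I^A I^B, I^B I^B, i.e. phenotypes A, B, AB.
Rh cross +/- × +/- → phenotypes Rh+, Rh-.
Combining independently: A+, A-, B+, B-, AB+, AB-.

A+, A-, B+, B-, AB+, AB-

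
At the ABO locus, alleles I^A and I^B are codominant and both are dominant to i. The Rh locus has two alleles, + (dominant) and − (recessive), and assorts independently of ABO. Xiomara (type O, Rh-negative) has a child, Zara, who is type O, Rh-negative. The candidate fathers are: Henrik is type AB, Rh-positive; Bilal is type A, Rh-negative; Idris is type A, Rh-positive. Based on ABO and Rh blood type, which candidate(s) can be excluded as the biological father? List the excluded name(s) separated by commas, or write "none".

A candidate is excluded only if no genotype consistent with his phenotype could produce a type O, Rh-negative child with a type O, Rh-negative mother.
Henrik (type AB, Rh+): no genotype consistent with that phenotype can produce a type-O Rh- child with a type-O mother.

Henrik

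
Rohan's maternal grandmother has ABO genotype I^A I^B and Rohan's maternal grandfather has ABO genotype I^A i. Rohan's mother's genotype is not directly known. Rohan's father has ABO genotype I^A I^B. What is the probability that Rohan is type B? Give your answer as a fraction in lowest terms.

Rohan's mother's ABO genotype from I^A I^B × I^A i: 1/4 I^A I^A, 1/4 I^A I^B, 1/4 I^A i, 1/4 I^B i.
Crossing each possibility with the father I^A I^B and summing P(type B): 1/4·0 + 1/4·1/4 + 1/4·1/4 + 1/4·1/2 = 1/4.

1/4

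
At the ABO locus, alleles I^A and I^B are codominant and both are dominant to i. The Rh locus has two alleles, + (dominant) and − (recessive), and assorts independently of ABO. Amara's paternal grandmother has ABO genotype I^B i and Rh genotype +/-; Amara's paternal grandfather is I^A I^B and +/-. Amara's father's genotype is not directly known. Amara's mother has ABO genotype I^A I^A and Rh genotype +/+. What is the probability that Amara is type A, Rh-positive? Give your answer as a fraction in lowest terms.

1/2

Amara's father's ABO genotype from I^B i × I^A I^B: 1/4 I^A I^B, 1/4 I^A i, 1/4 I^B I^B, 1/4 I^B i.
Crossing each possibility with the mother I^A I^A and summing P(type A): 1/4·1/2 + 1/4·1 + 1/4·0 + 1/4·1/2 = 1/2.
Similarly for Rh via the father's Rh distribution: P(Rh+) = 1.
Independent loci: 1/2 × 1 = 1/2.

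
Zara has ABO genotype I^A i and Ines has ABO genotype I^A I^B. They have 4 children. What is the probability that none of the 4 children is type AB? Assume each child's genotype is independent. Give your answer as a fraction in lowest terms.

ABO cross I^A i × I^A I^B → 1/2 A, 1/4 B, 1/4 AB.
So P(type AB) = 1/4 per child.
P(not type AB) = 3/4 for one child; (3/4)^4 = 81/256.

81/256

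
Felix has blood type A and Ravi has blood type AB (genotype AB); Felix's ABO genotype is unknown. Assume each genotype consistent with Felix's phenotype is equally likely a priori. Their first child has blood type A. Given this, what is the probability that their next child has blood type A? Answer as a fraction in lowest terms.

Possible genotypes: Felix ∈ {AA, AO}; Ravi ∈ {AB}.
Weight each parental genotype pair by prior × P(type-A child):
  AA × AB: posterior weight 1/2; P(next child type A) = 1/2.
  AO × AB: posterior weight 1/2; P(next child type A) = 1/2.
Weighted sum = 1/2.

1/2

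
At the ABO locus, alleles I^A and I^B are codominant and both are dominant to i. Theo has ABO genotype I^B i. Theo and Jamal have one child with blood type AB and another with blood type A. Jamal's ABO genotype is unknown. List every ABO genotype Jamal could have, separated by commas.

For each candidate genotype of Jamal, check whether crossing it with I^B i can produce every observed child phenotype.
  I^A I^A → possible child types {A, AB} ✓
  I^A I^B → possible child types {A, B, AB} ✓
  I^A i → possible child types {O, A, B, AB} ✓
  I^B I^B → possible child types {B} ✗
  I^B i → possible child types {O, B} ✗
  i i → possible child types {O, B} ✗

I^A I^A, I^A I^B, I^A i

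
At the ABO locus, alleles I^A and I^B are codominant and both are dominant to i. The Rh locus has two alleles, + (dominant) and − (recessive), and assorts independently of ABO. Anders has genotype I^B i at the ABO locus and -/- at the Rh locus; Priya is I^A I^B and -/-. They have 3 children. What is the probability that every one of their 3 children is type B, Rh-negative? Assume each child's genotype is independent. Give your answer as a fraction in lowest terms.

1/8

ABO cross I^B i × I^A I^B → 1/4 A, 1/2 B, 1/4 AB.
Rh cross -/- × -/- → 1 Rh-; so P(type B, Rh-negative) = 1/2 × 1 = 1/2 per child.
All 3 independent: (1/2)^3 = 1/8.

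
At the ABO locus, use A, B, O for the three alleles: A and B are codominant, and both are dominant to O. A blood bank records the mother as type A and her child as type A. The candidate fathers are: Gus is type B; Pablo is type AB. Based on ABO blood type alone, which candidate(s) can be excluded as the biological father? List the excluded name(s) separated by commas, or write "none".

none

A candidate is excluded only if no genotype consistent with his phenotype could produce a type A child with a type A mother.
Every candidate has at least one consistent genotype combination, so none can be excluded.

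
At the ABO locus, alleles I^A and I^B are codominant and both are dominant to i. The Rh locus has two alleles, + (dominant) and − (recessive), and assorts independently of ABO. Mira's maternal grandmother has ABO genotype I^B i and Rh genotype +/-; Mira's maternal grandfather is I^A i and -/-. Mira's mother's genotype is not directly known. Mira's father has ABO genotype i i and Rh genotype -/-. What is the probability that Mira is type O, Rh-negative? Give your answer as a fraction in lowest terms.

3/8

Mira's mother's ABO genotype from I^B i × I^A i: 1/4 I^A I^B, 1/4 I^A i, 1/4 I^B i, 1/4 i i.
Crossing each possibility with the father i i and summing P(type O): 1/4·0 + 1/4·1/2 + 1/4·1/2 + 1/4·1 = 1/2.
Similarly for Rh via the mother's Rh distribution: P(Rh-) = 3/4.
Independent loci: 1/2 × 3/4 = 3/8.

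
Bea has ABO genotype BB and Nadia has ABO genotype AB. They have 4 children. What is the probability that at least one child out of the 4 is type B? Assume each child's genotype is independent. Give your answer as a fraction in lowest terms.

ABO cross BB × AB → 1/2 B, 1/2 AB.
So P(type B) = 1/2 per child.
P(none) = (1/2)^4 = 1/16; P(at least one) = 1 − 1/16 = 15/16.

15/16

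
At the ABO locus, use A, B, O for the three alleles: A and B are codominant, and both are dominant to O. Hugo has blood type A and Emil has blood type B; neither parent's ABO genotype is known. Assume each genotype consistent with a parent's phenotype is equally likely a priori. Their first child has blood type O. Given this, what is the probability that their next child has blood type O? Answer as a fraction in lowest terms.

Possible genotypes: Hugo ∈ {AA, AO}; Emil ∈ {BB, BO}.
Weight each parental genotype pair by prior × P(type-O child):
  AO × BO: posterior weight 1; P(next child type O) = 1/4.
Weighted sum = 1/4.

1/4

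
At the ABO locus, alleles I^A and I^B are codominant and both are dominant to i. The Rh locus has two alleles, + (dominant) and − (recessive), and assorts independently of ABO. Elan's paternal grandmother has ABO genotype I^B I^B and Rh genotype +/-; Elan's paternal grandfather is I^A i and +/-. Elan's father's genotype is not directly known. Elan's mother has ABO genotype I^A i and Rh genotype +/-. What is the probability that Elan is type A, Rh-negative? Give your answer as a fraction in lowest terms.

3/32

Elan's father's ABO genotype from I^B I^B × I^A i: 1/2 I^A I^B, 1/2 I^B i.
Crossing each possibility with the mother I^A i and summing P(type A): 1/2·1/2 + 1/2·1/4 = 3/8.
Similarly for Rh via the father's Rh distribution: P(Rh-) = 1/4.
Independent loci: 3/8 × 1/4 = 3/32.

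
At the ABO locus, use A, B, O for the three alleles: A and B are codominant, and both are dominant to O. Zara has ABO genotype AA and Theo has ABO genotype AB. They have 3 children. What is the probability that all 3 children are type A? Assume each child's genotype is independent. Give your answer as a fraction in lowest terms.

ABO cross AA × AB → 1/2 A, 1/2 AB.
So P(type A) = 1/2 per child.
All 3 independent: (1/2)^3 = 1/8.

1/8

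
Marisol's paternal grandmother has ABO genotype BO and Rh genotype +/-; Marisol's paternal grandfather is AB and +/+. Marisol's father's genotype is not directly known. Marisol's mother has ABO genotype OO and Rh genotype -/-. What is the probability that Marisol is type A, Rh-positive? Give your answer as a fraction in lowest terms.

Marisol's father's ABO genotype from BO × AB: 1/4 AB, 1/4 AO, 1/4 BB, 1/4 BO.
Crossing each possibility with the mother OO and summing P(type A): 1/4·1/2 + 1/4·1/2 + 1/4·0 + 1/4·0 = 1/4.
Similarly for Rh via the father's Rh distribution: P(Rh+) = 3/4.
Independent loci: 1/4 × 3/4 = 3/16.

3/16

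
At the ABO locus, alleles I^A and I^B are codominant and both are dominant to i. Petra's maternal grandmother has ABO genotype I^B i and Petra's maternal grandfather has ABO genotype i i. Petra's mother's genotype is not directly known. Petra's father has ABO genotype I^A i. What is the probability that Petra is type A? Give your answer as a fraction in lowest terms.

3/8

Petra's mother's ABO genotype from I^B i × i i: 1/2 I^B i, 1/2 i i.
Crossing each possibility with the father I^A i and summing P(type A): 1/2·1/4 + 1/2·1/2 = 3/8.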